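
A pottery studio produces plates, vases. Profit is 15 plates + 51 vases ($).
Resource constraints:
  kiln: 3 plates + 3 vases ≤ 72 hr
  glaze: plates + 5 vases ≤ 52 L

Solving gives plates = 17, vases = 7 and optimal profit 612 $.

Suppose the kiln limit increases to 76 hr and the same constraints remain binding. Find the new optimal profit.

Check each constraint at x*: kiln 72/72 (tight); glaze 52/52 (tight).
From A_Bᵀ y = c: 3·y_kiln + 1·y_glaze = 15; 3·y_kiln + 5·y_glaze = 51.
Solving: y_kiln = 2, y_glaze = 9.
Δz = y_kiln·Δb = 2 × (4) = 8, so new z* = 612 + 8 = 620.

620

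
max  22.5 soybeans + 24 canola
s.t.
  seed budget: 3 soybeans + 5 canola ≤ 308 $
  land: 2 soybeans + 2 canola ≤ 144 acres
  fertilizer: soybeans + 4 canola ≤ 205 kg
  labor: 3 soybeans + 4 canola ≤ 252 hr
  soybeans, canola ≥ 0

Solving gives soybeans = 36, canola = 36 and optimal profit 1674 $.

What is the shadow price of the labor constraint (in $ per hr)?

1.5

Binding: land and labor. Non-binding: seed budget (20 unused), fertilizer (25 unused).
Slack constraints have shadow price 0 (complementary slackness).
From A_Bᵀ y = c: 2·y_land + 3·y_labor = 22.5; 2·y_land + 4·y_labor = 24.
→ y_land = 9 and y_labor = 1.5.
Shadow price of labor = 1.5.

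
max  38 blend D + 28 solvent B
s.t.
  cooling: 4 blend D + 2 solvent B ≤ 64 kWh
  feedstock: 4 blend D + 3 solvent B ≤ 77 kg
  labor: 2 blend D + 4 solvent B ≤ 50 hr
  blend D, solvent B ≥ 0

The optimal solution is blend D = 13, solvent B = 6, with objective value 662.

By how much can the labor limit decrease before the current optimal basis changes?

Binding constraints: cooling, labor. The basis is B = [[4,2],[2,4]] with det 12.
Per unit decrease in labor, x* moves by d = (0.1667, -0.3333).
The basis stays optimal until solvent B reaches 0; allowable decrease = 18 hr.

18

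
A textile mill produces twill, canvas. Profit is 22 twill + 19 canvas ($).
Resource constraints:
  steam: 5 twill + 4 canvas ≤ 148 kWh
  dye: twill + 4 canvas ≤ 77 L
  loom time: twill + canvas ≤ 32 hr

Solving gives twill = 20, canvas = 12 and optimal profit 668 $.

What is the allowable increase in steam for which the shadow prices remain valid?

Binding constraints: steam, loom time. The basis is B = [[5,4],[1,1]] with det 1.
Per unit increase in steam, x* moves by d = (1, -1).
The basis stays optimal until canvas reaches 0; allowable increase = 12 kWh.

12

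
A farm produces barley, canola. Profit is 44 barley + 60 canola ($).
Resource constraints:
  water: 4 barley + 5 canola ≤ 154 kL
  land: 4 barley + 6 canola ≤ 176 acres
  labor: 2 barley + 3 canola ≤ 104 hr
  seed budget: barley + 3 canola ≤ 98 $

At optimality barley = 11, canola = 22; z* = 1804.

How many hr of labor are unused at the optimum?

labor used = 2·11 + 3·22 = 88; slack = 104 − 88 = 16.

16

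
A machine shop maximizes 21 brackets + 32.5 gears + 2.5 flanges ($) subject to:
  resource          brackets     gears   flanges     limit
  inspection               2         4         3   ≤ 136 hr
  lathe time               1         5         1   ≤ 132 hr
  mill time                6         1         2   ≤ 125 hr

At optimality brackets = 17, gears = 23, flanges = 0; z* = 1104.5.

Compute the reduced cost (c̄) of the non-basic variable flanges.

-8.5

Check each constraint at x*: inspection 126/136 (slack 10); lathe time 132/132 (tight); mill time 125/125 (tight).
Since inspection is not tight, its dual is 0.
Dual feasibility on the basic columns requires 1·y_lathe time + 6·y_mill time = 21, 5·y_lathe time + 1·y_mill time = 32.5.
Solving: y_lathe time = 6, y_mill time = 2.5.
Reduced cost of flanges: c₃ − yᵀa₃ = 2.5 − (6·1 + 2.5·2) = 2.5 − 11 = -8.5.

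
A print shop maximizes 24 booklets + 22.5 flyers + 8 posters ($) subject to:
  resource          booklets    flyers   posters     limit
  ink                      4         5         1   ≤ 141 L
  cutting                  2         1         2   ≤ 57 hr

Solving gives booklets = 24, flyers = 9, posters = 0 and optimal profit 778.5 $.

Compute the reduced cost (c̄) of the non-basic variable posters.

Both ink and cutting are binding at x*.
Dual feasibility on the basic columns requires 4·y_ink + 2·y_cutting = 24, 5·y_ink + 1·y_cutting = 22.5.
→ y_ink = 3.5 and y_cutting = 5.
Reduced cost of posters: c₃ − yᵀa₃ = 8 − (3.5·1 + 5·2) = 8 − 13.5 = -5.5.

-5.5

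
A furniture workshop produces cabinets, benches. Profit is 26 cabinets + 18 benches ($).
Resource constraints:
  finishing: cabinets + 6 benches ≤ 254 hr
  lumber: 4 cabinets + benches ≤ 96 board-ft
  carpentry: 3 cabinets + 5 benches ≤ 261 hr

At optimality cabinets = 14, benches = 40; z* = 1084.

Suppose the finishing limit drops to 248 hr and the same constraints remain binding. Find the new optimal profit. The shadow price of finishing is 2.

1072

Δb = -6, so new z* = 1084 + (2)·(-6) = 1084 − 12 = 1072.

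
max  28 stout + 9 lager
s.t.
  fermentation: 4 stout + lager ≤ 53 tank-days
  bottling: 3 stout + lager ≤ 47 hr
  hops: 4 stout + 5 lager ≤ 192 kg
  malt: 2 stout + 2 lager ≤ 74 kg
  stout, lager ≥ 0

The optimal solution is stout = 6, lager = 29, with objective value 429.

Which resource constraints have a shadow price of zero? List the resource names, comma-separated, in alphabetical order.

hops, malt

fermentation: 53/53 (binding)
bottling: 47/47 (binding)
hops: 169/192 (slack 23)
malt: 70/74 (slack 4)
By complementary slackness, a constraint with positive slack has shadow price 0 → hops, malt.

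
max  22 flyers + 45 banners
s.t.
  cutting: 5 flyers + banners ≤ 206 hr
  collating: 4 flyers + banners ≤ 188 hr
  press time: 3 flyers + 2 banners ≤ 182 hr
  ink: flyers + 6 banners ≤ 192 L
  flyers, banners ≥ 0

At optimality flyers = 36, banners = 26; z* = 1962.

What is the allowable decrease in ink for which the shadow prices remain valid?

150.8

Binding constraints: cutting, ink. The basis is B = [[5,1],[1,6]] with det 29.
Per unit decrease in ink, x* moves by d = (0.0345, -0.1724).
The basis stays optimal until banners reaches 0; allowable decrease = 150.8 L.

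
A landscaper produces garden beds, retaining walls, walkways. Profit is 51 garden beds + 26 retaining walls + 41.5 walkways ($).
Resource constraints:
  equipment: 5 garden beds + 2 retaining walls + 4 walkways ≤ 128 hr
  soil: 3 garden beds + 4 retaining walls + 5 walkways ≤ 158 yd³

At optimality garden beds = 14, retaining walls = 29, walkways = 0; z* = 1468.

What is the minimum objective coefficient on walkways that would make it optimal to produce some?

46

Both equipment and soil are binding at x*.
From A_Bᵀ y = c: 5·y_equipment + 3·y_soil = 51; 2·y_equipment + 4·y_soil = 26.
Solving: y_equipment = 9, y_soil = 2.
walkways enters the basis when its profit ≥ yᵀa₃ = 9·4 + 2·5 = 46.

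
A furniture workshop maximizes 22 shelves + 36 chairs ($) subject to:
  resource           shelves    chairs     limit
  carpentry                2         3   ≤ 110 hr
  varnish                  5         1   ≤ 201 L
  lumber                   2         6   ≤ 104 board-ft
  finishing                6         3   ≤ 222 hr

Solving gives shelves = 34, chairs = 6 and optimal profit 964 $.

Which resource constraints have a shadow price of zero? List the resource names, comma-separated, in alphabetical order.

carpentry: 86/110 (slack 24)
varnish: 176/201 (slack 25)
lumber: 104/104 (binding)
finishing: 222/222 (binding)
By complementary slackness, a constraint with positive slack has shadow price 0 → carpentry, varnish.

carpentry, varnish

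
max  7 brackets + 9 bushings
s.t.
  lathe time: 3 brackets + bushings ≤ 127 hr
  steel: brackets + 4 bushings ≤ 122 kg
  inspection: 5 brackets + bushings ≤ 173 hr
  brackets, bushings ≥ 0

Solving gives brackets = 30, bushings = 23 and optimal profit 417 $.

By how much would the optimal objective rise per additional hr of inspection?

Check each constraint at x*: lathe time 113/127 (slack 14); steel 122/122 (tight); inspection 173/173 (tight).
Since lathe time is not tight, its dual is 0.
Dual feasibility on the basic columns requires 1·y_steel + 5·y_inspection = 7, 4·y_steel + 1·y_inspection = 9.
Solving: y_steel = 2, y_inspection = 1.
Shadow price of inspection = 1.

1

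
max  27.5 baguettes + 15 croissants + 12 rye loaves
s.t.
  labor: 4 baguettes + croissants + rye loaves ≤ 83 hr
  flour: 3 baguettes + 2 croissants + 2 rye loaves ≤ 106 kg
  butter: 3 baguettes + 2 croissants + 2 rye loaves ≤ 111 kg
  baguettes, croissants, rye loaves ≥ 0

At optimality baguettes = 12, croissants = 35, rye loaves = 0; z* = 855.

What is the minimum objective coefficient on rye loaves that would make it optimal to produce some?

At the optimum: labor uses 83 of 83 (binding); flour uses 106 of 106 (binding); butter uses 106 of 111 (slack = 5).
Slack constraints have shadow price 0 (complementary slackness).
From A_Bᵀ y = c: 4·y_labor + 3·y_flour = 27.5; 1·y_labor + 2·y_flour = 15.
→ y_labor = 2 and y_flour = 6.5.
rye loaves enters the basis when its profit ≥ yᵀa₃ = 2·1 + 6.5·2 = 15.

15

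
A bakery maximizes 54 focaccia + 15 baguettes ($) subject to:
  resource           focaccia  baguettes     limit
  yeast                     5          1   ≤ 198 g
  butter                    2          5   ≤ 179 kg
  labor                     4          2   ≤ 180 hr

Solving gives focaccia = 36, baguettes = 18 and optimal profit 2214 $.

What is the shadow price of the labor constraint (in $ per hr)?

Binding: yeast and labor. Non-binding: butter (17 unused).
Slack constraints have shadow price 0 (complementary slackness).
From A_Bᵀ y = c: 5·y_yeast + 4·y_labor = 54; 1·y_yeast + 2·y_labor = 15.
Solving: y_yeast = 8, y_labor = 3.5.
Shadow price of labor = 3.5.

3.5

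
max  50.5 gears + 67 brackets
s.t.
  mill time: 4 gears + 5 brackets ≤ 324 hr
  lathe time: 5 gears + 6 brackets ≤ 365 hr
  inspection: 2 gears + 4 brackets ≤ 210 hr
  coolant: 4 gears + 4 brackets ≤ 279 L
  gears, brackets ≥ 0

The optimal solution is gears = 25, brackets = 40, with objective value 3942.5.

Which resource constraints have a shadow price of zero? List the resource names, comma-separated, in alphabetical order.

coolant, mill time

mill time: 300/324 (slack 24)
lathe time: 365/365 (binding)
inspection: 210/210 (binding)
coolant: 260/279 (slack 19)
By complementary slackness, a constraint with positive slack has shadow price 0 → coolant, mill time.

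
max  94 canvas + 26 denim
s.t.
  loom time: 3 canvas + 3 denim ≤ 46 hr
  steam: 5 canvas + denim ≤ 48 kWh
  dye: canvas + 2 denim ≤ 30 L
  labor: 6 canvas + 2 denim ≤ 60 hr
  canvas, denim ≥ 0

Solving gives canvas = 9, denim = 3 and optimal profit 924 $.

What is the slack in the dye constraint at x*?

dye used = 1·9 + 2·3 = 15; slack = 30 − 15 = 15.

15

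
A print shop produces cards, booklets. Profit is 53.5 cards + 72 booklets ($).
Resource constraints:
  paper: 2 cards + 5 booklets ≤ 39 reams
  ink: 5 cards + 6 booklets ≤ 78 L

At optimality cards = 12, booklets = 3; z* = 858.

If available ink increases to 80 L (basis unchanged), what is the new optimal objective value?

877

At the optimum: paper uses 39 of 39 (binding); ink uses 78 of 78 (binding).
The binding rows give the dual system: 2·y_paper + 5·y_ink = 53.5 and 5·y_paper + 6·y_ink = 72.
Solving: y_paper = 3, y_ink = 9.5.
Δz = y_ink·Δb = 9.5 × (2) = 19, so new z* = 858 + 19 = 877.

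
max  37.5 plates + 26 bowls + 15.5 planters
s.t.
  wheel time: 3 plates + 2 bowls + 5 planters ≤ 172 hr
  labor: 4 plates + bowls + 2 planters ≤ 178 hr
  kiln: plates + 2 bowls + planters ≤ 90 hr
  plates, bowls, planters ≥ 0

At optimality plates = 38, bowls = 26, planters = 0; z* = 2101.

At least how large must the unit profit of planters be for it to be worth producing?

Binding: labor and kiln. Non-binding: wheel time (6 unused).
Since wheel time is not tight, its dual is 0.
Dual feasibility on the basic columns requires 4·y_labor + 1·y_kiln = 37.5, 1·y_labor + 2·y_kiln = 26.
This yields shadow prices y_labor = 7, y_kiln = 9.5.
planters enters the basis when its profit ≥ yᵀa₃ = 7·2 + 9.5·1 = 23.5.

23.5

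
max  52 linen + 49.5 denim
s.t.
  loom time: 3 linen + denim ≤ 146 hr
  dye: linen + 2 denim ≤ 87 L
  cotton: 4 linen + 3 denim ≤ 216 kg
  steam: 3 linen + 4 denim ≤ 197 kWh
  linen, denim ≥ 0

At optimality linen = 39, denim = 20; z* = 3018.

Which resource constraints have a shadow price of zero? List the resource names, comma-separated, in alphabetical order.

loom time: 137/146 (slack 9)
dye: 79/87 (slack 8)
cotton: 216/216 (binding)
steam: 197/197 (binding)
By complementary slackness, a constraint with positive slack has shadow price 0 → dye, loom time.

dye, loom time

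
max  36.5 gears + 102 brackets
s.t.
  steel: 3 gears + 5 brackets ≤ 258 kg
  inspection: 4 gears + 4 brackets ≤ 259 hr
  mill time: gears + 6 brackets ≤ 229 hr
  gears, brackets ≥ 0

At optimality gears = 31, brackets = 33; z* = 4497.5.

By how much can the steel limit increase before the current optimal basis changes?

Binding constraints: steel, mill time. The basis is B = [[3,5],[1,6]] with det 13.
Per unit increase in steel, x* moves by d = (0.4615, -0.0769).
The basis stays optimal until inspection becomes binding; allowable increase = 1.95 kg.

1.95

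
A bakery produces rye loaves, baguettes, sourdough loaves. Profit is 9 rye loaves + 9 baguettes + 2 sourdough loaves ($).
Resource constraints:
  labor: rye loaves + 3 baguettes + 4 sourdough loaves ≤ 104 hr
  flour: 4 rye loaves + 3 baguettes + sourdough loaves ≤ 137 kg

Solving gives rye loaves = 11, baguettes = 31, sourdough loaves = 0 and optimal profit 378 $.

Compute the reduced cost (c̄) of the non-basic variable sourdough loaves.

Check each constraint at x*: labor 104/104 (tight); flour 137/137 (tight).
From A_Bᵀ y = c: 1·y_labor + 4·y_flour = 9; 3·y_labor + 3·y_flour = 9.
→ y_labor = 1 and y_flour = 2.
Reduced cost of sourdough loaves: c₃ − yᵀa₃ = 2 − (1·4 + 2·1) = 2 − 6 = -4.

-4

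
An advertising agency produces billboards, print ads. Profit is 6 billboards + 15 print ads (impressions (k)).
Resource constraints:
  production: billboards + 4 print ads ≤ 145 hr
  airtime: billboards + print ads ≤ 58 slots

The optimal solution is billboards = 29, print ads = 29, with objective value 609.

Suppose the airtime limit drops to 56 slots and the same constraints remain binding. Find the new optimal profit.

Both production and airtime are binding at x*.
From A_Bᵀ y = c: 1·y_production + 1·y_airtime = 6; 4·y_production + 1·y_airtime = 15.
Solving: y_production = 3, y_airtime = 3.
Δz = y_airtime·Δb = 3 × (-2) = -6, so new z* = 609 − 6 = 603.

603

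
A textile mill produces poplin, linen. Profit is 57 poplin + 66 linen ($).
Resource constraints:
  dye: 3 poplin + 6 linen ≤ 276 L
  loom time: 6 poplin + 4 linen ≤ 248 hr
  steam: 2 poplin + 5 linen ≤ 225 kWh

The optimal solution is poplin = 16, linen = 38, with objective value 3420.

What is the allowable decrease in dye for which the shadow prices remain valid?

Binding constraints: dye, loom time. The basis is B = [[3,6],[6,4]] with det -24.
Per unit decrease in dye, x* moves by d = (0.1667, -0.25).
The basis stays optimal until linen reaches 0; allowable decrease = 152 L.

152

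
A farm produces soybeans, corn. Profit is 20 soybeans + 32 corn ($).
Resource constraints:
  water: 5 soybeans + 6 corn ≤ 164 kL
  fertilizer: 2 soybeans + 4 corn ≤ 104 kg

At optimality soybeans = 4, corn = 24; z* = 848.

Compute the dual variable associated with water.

At the optimum: water uses 164 of 164 (binding); fertilizer uses 104 of 104 (binding).
Dual feasibility on the basic columns requires 5·y_water + 2·y_fertilizer = 20, 6·y_water + 4·y_fertilizer = 32.
Solving: y_water = 2, y_fertilizer = 5.
Shadow price of water = 2.

2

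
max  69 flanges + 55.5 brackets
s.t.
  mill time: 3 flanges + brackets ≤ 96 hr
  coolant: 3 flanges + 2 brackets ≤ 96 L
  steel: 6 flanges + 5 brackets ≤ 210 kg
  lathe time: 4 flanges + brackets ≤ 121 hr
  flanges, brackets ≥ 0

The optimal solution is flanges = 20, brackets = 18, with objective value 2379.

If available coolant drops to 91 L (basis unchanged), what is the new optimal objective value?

2359

At the optimum: mill time uses 78 of 96 (slack = 18); coolant uses 96 of 96 (binding); steel uses 210 of 210 (binding); lathe time uses 98 of 121 (slack = 23).
Slack constraints have shadow price 0 (complementary slackness).
The binding rows give the dual system: 3·y_coolant + 6·y_steel = 69 and 2·y_coolant + 5·y_steel = 55.5.
This yields shadow prices y_coolant = 4, y_steel = 9.5.
Δz = y_coolant·Δb = 4 × (-5) = -20, so new z* = 2379 − 20 = 2359.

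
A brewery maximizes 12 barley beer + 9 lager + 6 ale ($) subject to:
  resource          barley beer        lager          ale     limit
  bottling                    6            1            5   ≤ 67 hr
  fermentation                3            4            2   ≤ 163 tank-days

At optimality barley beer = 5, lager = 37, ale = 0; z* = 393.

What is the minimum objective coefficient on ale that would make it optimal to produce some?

9

Check each constraint at x*: bottling 67/67 (tight); fermentation 163/163 (tight).
From A_Bᵀ y = c: 6·y_bottling + 3·y_fermentation = 12; 1·y_bottling + 4·y_fermentation = 9.
This yields shadow prices y_bottling = 1, y_fermentation = 2.
ale enters the basis when its profit ≥ yᵀa₃ = 1·5 + 2·2 = 9.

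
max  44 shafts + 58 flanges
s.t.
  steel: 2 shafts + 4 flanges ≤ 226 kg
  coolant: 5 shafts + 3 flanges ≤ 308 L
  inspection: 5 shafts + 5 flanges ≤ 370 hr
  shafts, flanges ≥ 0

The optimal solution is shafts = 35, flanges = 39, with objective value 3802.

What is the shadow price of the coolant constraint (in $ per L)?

0

At the optimum: steel uses 226 of 226 (binding); coolant uses 292 of 308 (slack = 16); inspection uses 370 of 370 (binding).
By complementary slackness, y = 0 for the non-binding constraint.
Dual feasibility on the basic columns requires 2·y_steel + 5·y_inspection = 44, 4·y_steel + 5·y_inspection = 58.
→ y_steel = 7 and y_inspection = 6.
Shadow price of coolant = 0.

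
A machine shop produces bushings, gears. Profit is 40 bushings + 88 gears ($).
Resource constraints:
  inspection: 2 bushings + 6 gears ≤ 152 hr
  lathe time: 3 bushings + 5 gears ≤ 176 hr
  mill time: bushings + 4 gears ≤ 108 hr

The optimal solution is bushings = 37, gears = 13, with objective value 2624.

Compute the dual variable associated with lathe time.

Binding: inspection and lathe time. Non-binding: mill time (19 unused).
By complementary slackness, y = 0 for the non-binding constraint.
The binding rows give the dual system: 2·y_inspection + 3·y_lathe time = 40 and 6·y_inspection + 5·y_lathe time = 88.
This yields shadow prices y_inspection = 8, y_lathe time = 8.
Shadow price of lathe time = 8.

8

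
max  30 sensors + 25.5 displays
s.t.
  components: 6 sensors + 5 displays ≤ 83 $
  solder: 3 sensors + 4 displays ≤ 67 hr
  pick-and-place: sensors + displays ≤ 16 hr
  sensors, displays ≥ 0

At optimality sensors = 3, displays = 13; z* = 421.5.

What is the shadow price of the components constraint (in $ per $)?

4.5

At the optimum: components uses 83 of 83 (binding); solder uses 61 of 67 (slack = 6); pick-and-place uses 16 of 16 (binding).
Slack constraints have shadow price 0 (complementary slackness).
Dual feasibility on the basic columns requires 6·y_components + 1·y_pick-and-place = 30, 5·y_components + 1·y_pick-and-place = 25.5.
This yields shadow prices y_components = 4.5, y_pick-and-place = 3.
Shadow price of components = 4.5.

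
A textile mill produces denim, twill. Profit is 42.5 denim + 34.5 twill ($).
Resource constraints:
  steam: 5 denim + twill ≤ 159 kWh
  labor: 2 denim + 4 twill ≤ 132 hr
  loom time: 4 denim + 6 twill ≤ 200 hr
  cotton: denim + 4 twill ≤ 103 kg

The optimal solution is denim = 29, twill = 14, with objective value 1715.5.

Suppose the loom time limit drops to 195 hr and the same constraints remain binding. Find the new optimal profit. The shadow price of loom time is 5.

Δb = -5, so new z* = 1715.5 + (5)·(-5) = 1715.5 − 25 = 1690.5.

1690.5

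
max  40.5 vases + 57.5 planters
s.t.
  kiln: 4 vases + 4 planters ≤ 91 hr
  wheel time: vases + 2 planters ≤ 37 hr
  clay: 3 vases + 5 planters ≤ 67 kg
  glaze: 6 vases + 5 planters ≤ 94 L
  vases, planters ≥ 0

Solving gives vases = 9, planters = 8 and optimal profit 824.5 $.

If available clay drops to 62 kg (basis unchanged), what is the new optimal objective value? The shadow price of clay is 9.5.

Δb = -5, so new z* = 824.5 + (9.5)·(-5) = 824.5 − 47.5 = 777.

777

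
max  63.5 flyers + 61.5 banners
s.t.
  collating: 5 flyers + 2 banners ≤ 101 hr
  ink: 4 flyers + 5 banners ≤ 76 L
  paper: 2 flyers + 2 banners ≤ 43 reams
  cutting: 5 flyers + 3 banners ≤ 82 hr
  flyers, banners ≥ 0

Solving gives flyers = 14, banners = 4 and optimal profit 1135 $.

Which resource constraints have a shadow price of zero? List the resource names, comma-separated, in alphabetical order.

collating, paper

collating: 78/101 (slack 23)
ink: 76/76 (binding)
paper: 36/43 (slack 7)
cutting: 82/82 (binding)
By complementary slackness, a constraint with positive slack has shadow price 0 → collating, paper.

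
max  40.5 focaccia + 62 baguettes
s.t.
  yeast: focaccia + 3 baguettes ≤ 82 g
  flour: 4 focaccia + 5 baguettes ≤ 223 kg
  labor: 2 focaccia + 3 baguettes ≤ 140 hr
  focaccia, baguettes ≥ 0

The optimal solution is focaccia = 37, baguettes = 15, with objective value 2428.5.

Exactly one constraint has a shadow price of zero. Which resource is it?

yeast: 82/82 (binding)
flour: 223/223 (binding)
labor: 119/140 (slack 21)
By complementary slackness, a constraint with positive slack has shadow price 0 → labor.

labor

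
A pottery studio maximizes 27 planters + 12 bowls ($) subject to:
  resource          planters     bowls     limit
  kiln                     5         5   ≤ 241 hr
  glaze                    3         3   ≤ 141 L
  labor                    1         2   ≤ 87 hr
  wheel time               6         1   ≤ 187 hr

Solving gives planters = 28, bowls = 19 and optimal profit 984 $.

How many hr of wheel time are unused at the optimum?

wheel time used = 6·28 + 1·19 = 187; slack = 187 − 187 = 0.

0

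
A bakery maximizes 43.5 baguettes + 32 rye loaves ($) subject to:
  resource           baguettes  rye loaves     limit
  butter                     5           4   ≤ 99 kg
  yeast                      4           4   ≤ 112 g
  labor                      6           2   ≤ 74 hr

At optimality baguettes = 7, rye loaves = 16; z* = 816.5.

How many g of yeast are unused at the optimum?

20

yeast used = 4·7 + 4·16 = 92; slack = 112 − 92 = 20.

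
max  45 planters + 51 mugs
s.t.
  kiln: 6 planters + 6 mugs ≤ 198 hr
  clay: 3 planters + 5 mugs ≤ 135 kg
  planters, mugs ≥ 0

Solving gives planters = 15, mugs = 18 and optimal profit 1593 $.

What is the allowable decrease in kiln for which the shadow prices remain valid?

36

Binding constraints: kiln, clay. The basis is B = [[6,6],[3,5]] with det 12.
Per unit decrease in kiln, x* moves by d = (-0.4167, 0.25).
The basis stays optimal until planters reaches 0; allowable decrease = 36 hr.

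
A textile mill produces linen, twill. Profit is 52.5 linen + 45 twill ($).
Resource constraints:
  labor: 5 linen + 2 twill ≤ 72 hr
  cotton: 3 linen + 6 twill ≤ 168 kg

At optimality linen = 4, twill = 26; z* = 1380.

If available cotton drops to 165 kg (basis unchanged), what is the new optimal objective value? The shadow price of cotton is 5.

Δb = -3, so new z* = 1380 + (5)·(-3) = 1380 − 15 = 1365.

1365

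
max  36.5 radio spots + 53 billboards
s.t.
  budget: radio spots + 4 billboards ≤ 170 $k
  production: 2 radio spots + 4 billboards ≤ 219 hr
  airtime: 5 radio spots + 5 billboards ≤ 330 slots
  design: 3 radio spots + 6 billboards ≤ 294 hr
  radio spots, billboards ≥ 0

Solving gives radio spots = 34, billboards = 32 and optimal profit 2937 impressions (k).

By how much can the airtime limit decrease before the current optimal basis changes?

Binding constraints: airtime, design. The basis is B = [[5,5],[3,6]] with det 15.
Per unit decrease in airtime, x* moves by d = (-0.4, 0.2).
The basis stays optimal until budget becomes binding; allowable decrease = 20 slots.

20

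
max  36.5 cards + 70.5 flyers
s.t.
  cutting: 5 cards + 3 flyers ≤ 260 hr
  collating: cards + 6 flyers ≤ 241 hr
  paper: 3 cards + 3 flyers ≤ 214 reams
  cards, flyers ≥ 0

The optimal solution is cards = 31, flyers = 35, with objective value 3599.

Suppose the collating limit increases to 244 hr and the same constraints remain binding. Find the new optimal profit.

3626

Check each constraint at x*: cutting 260/260 (tight); collating 241/241 (tight); paper 198/214 (slack 16).
By complementary slackness, y = 0 for the non-binding constraint.
From A_Bᵀ y = c: 5·y_cutting + 1·y_collating = 36.5; 3·y_cutting + 6·y_collating = 70.5.
This yields shadow prices y_cutting = 5.5, y_collating = 9.
Δz = y_collating·Δb = 9 × (3) = 27, so new z* = 3599 + 27 = 3626.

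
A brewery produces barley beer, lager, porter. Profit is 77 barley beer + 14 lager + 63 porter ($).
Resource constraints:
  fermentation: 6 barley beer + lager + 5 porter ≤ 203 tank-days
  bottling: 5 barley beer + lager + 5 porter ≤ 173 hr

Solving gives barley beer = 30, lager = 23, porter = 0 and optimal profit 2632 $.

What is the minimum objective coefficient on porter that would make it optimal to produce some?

70

Both fermentation and bottling are binding at x*.
The binding rows give the dual system: 6·y_fermentation + 5·y_bottling = 77 and 1·y_fermentation + 1·y_bottling = 14.
This yields shadow prices y_fermentation = 7, y_bottling = 7.
porter enters the basis when its profit ≥ yᵀa₃ = 7·5 + 7·5 = 70.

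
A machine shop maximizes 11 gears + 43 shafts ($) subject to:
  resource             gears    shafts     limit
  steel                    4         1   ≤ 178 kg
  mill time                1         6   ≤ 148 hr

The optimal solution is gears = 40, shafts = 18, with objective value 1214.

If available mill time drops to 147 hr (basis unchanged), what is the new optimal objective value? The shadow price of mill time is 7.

1207

Δb = -1, so new z* = 1214 + (7)·(-1) = 1214 − 7 = 1207.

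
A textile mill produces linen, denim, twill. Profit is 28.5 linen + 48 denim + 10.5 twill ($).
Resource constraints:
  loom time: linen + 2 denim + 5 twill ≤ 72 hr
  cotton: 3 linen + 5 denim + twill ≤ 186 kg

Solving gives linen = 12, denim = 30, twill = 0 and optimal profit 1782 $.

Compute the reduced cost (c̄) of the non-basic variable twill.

-6

Check each constraint at x*: loom time 72/72 (tight); cotton 186/186 (tight).
From A_Bᵀ y = c: 1·y_loom time + 3·y_cotton = 28.5; 2·y_loom time + 5·y_cotton = 48.
→ y_loom time = 1.5 and y_cotton = 9.
Reduced cost of twill: c₃ − yᵀa₃ = 10.5 − (1.5·5 + 9·1) = 10.5 − 16.5 = -6.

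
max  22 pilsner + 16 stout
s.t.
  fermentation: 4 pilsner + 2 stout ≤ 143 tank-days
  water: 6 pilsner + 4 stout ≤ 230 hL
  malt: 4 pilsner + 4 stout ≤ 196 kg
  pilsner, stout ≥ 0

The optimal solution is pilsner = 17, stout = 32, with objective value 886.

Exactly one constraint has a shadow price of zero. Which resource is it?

fermentation

fermentation: 132/143 (slack 11)
water: 230/230 (binding)
malt: 196/196 (binding)
By complementary slackness, a constraint with positive slack has shadow price 0 → fermentation.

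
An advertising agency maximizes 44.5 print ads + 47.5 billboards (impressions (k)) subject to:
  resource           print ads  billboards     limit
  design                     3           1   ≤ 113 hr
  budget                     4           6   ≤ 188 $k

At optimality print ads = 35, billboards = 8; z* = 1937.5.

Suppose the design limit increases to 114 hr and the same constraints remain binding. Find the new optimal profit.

Both design and budget are binding at x*.
From A_Bᵀ y = c: 3·y_design + 4·y_budget = 44.5; 1·y_design + 6·y_budget = 47.5.
Solving: y_design = 5.5, y_budget = 7.
Δz = y_design·Δb = 5.5 × (1) = 5.5, so new z* = 1937.5 + 5.5 = 1943.

1943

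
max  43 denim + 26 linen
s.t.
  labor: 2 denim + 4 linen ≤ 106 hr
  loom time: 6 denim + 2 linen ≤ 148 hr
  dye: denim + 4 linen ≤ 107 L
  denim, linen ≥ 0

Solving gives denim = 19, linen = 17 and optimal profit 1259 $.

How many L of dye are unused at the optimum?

20

dye used = 1·19 + 4·17 = 87; slack = 107 − 87 = 20.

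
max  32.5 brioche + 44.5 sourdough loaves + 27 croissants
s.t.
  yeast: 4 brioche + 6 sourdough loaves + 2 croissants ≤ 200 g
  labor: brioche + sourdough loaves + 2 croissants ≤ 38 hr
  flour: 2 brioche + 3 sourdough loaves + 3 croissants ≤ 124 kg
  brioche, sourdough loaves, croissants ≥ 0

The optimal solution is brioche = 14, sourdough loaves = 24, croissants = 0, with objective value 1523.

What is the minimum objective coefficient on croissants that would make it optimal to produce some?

At the optimum: yeast uses 200 of 200 (binding); labor uses 38 of 38 (binding); flour uses 100 of 124 (slack = 24).
Slack constraints have shadow price 0 (complementary slackness).
The binding rows give the dual system: 4·y_yeast + 1·y_labor = 32.5 and 6·y_yeast + 1·y_labor = 44.5.
→ y_yeast = 6 and y_labor = 8.5.
croissants enters the basis when its profit ≥ yᵀa₃ = 6·2 + 8.5·2 = 29.

29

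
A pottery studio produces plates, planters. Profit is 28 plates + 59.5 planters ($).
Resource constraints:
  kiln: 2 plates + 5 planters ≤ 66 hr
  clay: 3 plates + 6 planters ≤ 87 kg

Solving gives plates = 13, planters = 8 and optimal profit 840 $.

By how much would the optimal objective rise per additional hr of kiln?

3.5

Both kiln and clay are binding at x*.
Dual feasibility on the basic columns requires 2·y_kiln + 3·y_clay = 28, 5·y_kiln + 6·y_clay = 59.5.
Solving: y_kiln = 3.5, y_clay = 7.
Shadow price of kiln = 3.5.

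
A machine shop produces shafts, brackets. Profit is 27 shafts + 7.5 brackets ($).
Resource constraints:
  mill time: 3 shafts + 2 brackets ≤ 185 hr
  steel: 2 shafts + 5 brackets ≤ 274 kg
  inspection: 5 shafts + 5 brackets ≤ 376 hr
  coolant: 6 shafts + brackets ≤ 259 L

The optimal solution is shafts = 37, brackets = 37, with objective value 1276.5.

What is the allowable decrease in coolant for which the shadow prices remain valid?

10.8

Binding constraints: mill time, coolant. The basis is B = [[3,2],[6,1]] with det -9.
Per unit decrease in coolant, x* moves by d = (-0.2222, 0.3333).
The basis stays optimal until inspection becomes binding; allowable decrease = 10.8 L.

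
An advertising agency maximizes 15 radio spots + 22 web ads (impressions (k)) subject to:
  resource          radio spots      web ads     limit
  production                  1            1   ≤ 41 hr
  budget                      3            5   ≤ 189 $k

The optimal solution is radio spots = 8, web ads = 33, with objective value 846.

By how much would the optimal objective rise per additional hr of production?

At the optimum: production uses 41 of 41 (binding); budget uses 189 of 189 (binding).
From A_Bᵀ y = c: 1·y_production + 3·y_budget = 15; 1·y_production + 5·y_budget = 22.
Solving: y_production = 4.5, y_budget = 3.5.
Shadow price of production = 4.5.

4.5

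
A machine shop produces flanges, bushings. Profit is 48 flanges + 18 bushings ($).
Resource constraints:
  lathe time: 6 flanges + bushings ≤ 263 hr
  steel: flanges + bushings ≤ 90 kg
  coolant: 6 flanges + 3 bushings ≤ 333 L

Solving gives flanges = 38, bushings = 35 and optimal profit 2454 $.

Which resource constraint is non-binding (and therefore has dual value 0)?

steel

lathe time: 263/263 (binding)
steel: 73/90 (slack 17)
coolant: 333/333 (binding)
By complementary slackness, a constraint with positive slack has shadow price 0 → steel.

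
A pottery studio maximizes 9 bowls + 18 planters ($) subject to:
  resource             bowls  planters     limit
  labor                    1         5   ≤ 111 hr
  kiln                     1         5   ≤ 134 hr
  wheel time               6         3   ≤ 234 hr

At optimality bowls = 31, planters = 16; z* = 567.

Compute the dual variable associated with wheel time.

1

Check each constraint at x*: labor 111/111 (tight); kiln 111/134 (slack 23); wheel time 234/234 (tight).
Slack constraints have shadow price 0 (complementary slackness).
From A_Bᵀ y = c: 1·y_labor + 6·y_wheel time = 9; 5·y_labor + 3·y_wheel time = 18.
Solving: y_labor = 3, y_wheel time = 1.
Shadow price of wheel time = 1.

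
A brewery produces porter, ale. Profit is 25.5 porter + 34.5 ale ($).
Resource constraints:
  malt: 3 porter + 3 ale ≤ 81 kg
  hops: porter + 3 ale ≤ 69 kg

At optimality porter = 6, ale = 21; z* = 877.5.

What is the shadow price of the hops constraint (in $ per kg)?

At the optimum: malt uses 81 of 81 (binding); hops uses 69 of 69 (binding).
From A_Bᵀ y = c: 3·y_malt + 1·y_hops = 25.5; 3·y_malt + 3·y_hops = 34.5.
Solving: y_malt = 7, y_hops = 4.5.
Shadow price of hops = 4.5.

4.5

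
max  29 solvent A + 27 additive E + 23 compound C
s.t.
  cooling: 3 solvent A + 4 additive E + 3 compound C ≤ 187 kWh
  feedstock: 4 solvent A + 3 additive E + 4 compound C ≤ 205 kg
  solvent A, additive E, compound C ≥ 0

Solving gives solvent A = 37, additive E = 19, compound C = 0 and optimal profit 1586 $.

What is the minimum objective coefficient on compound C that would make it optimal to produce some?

Both cooling and feedstock are binding at x*.
Dual feasibility on the basic columns requires 3·y_cooling + 4·y_feedstock = 29, 4·y_cooling + 3·y_feedstock = 27.
This yields shadow prices y_cooling = 3, y_feedstock = 5.
compound C enters the basis when its profit ≥ yᵀa₃ = 3·3 + 5·4 = 29.

29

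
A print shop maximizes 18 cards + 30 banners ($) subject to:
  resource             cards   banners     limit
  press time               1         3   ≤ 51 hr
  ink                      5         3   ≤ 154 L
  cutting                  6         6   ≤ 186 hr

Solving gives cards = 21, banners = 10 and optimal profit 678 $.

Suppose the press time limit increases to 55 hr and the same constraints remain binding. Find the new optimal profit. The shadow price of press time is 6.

Δb = 4, so new z* = 678 + (6)·(4) = 678 + 24 = 702.

702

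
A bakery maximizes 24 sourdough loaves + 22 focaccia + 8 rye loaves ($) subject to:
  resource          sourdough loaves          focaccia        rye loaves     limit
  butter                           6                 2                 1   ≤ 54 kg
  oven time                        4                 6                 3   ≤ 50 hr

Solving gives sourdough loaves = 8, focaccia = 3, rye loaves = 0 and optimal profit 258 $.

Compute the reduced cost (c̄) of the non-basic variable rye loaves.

Check each constraint at x*: butter 54/54 (tight); oven time 50/50 (tight).
Dual feasibility on the basic columns requires 6·y_butter + 4·y_oven time = 24, 2·y_butter + 6·y_oven time = 22.
→ y_butter = 2 and y_oven time = 3.
Reduced cost of rye loaves: c₃ − yᵀa₃ = 8 − (2·1 + 3·3) = 8 − 11 = -3.

-3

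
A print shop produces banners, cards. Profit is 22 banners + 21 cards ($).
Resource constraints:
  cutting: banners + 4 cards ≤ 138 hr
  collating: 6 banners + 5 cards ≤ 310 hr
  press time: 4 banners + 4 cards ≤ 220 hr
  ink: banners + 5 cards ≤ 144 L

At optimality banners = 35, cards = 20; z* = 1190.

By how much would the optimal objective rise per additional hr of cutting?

0

Check each constraint at x*: cutting 115/138 (slack 23); collating 310/310 (tight); press time 220/220 (tight); ink 135/144 (slack 9).
By complementary slackness, y = 0 for the non-binding constraints.
From A_Bᵀ y = c: 6·y_collating + 4·y_press time = 22; 5·y_collating + 4·y_press time = 21.
This yields shadow prices y_collating = 1, y_press time = 4.
Shadow price of cutting = 0.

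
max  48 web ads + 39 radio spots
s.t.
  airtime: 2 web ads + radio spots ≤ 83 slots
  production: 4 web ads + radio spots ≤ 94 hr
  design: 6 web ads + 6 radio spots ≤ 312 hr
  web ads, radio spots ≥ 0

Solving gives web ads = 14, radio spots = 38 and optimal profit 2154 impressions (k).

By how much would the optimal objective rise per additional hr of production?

3

Check each constraint at x*: airtime 66/83 (slack 17); production 94/94 (tight); design 312/312 (tight).
By complementary slackness, y = 0 for the non-binding constraint.
From A_Bᵀ y = c: 4·y_production + 6·y_design = 48; 1·y_production + 6·y_design = 39.
This yields shadow prices y_production = 3, y_design = 6.
Shadow price of production = 3.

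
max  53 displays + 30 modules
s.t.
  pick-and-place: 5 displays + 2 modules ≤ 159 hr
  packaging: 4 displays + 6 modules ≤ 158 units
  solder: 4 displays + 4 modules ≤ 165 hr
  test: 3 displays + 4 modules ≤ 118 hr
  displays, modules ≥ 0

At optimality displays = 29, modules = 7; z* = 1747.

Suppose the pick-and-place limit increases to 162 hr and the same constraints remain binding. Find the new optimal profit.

Check each constraint at x*: pick-and-place 159/159 (tight); packaging 158/158 (tight); solder 144/165 (slack 21); test 115/118 (slack 3).
By complementary slackness, y = 0 for the non-binding constraints.
The binding rows give the dual system: 5·y_pick-and-place + 4·y_packaging = 53 and 2·y_pick-and-place + 6·y_packaging = 30.
→ y_pick-and-place = 9 and y_packaging = 2.
Δz = y_pick-and-place·Δb = 9 × (3) = 27, so new z* = 1747 + 27 = 1774.

1774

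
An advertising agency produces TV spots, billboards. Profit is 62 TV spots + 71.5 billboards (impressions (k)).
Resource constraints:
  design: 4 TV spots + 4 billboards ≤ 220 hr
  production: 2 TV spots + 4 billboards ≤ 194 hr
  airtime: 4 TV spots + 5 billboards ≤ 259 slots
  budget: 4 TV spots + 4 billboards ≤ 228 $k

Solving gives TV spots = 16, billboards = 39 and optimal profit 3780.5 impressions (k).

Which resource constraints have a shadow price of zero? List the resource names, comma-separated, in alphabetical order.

design: 220/220 (binding)
production: 188/194 (slack 6)
airtime: 259/259 (binding)
budget: 220/228 (slack 8)
By complementary slackness, a constraint with positive slack has shadow price 0 → budget, production.

budget, production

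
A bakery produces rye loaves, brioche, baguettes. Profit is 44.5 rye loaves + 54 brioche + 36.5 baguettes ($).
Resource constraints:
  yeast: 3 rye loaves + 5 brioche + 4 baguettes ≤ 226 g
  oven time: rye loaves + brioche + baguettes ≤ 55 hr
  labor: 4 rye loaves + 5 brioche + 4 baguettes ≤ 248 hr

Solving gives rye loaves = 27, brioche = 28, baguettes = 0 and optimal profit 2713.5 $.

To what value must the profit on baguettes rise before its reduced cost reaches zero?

At the optimum: yeast uses 221 of 226 (slack = 5); oven time uses 55 of 55 (binding); labor uses 248 of 248 (binding).
Slack constraints have shadow price 0 (complementary slackness).
From A_Bᵀ y = c: 1·y_oven time + 4·y_labor = 44.5; 1·y_oven time + 5·y_labor = 54.
Solving: y_oven time = 6.5, y_labor = 9.5.
baguettes enters the basis when its profit ≥ yᵀa₃ = 6.5·1 + 9.5·4 = 44.5.

44.5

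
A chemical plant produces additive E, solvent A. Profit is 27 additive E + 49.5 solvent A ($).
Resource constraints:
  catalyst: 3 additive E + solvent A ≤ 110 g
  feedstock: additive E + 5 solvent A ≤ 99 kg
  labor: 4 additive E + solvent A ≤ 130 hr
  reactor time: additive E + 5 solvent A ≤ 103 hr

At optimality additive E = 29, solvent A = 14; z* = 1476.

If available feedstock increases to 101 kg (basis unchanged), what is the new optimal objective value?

1494

At the optimum: catalyst uses 101 of 110 (slack = 9); feedstock uses 99 of 99 (binding); labor uses 130 of 130 (binding); reactor time uses 99 of 103 (slack = 4).
Slack constraints have shadow price 0 (complementary slackness).
The binding rows give the dual system: 1·y_feedstock + 4·y_labor = 27 and 5·y_feedstock + 1·y_labor = 49.5.
Solving: y_feedstock = 9, y_labor = 4.5.
Δz = y_feedstock·Δb = 9 × (2) = 18, so new z* = 1476 + 18 = 1494.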